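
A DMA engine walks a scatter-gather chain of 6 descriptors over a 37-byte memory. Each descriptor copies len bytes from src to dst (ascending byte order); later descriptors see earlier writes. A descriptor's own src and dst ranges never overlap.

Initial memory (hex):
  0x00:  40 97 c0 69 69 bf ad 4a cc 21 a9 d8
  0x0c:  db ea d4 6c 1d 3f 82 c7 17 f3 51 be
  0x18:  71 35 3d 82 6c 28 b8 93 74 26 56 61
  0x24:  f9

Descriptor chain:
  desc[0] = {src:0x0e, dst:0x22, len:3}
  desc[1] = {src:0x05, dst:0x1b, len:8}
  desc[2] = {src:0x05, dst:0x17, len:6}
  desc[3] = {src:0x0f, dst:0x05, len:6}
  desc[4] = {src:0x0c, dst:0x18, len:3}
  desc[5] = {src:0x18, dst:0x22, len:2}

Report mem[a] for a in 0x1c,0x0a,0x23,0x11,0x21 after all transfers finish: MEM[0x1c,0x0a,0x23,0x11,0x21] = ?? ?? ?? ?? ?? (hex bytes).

[0] 0x0e->0x22 len=3 : d4 6c 1d
[1] 0x05->0x1b len=8 : bf ad 4a cc 21 a9 d8 db
[2] 0x05->0x17 len=6 : bf ad 4a cc 21 a9
[3] 0x0f->0x05 len=6 : 6c 1d 3f 82 c7 17
[4] 0x0c->0x18 len=3 : db ea d4
[5] 0x18->0x22 len=2 : db ea
query mem[0x1c]=0xa9, mem[0x0a]=0x17, mem[0x23]=0xea, mem[0x11]=0x3f, mem[0x21]=0xd8

MEM[0x1c,0x0a,0x23,0x11,0x21] = a9 17 ea 3f d8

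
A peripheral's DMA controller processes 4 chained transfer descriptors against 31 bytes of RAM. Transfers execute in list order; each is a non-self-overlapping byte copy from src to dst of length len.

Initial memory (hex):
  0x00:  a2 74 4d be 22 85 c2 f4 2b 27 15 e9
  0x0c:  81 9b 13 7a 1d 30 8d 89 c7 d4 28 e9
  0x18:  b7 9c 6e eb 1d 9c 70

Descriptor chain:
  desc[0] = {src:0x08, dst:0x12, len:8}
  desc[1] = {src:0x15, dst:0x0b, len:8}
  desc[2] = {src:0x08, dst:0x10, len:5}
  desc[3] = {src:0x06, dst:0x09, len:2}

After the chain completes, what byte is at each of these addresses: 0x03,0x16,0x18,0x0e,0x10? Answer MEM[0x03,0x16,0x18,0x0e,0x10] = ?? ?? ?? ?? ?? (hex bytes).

MEM[0x03,0x16,0x18,0x0e,0x10] = be 81 13 13 2b

D0: mem[0x12..0x19] <- [2b 27 15 e9 81 9b 13 7a]
D1: mem[0x0b..0x12] <- [e9 81 9b 13 7a 6e eb 1d]
D2: mem[0x10..0x14] <- [2b 27 15 e9 81]
D3: mem[0x09..0x0a] <- [c2 f4]
query mem[0x03]=0xbe, mem[0x16]=0x81, mem[0x18]=0x13, mem[0x0e]=0x13, mem[0x10]=0x2b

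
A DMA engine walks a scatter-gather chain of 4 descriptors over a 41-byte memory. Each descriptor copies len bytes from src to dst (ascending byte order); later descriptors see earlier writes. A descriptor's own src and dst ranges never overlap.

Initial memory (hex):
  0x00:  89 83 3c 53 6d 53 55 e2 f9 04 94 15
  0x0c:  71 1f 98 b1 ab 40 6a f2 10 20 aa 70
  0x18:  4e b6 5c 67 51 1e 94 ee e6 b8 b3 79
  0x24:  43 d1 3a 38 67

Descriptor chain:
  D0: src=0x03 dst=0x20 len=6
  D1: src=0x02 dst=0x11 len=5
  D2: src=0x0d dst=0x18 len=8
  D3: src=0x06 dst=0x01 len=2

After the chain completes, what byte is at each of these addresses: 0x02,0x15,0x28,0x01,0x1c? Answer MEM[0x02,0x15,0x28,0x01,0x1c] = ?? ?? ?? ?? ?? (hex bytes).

[0] 0x03->0x20 len=6 : 53 6d 53 55 e2 f9
[1] 0x02->0x11 len=5 : 3c 53 6d 53 55
[2] 0x0d->0x18 len=8 : 1f 98 b1 ab 3c 53 6d 53
[3] 0x06->0x01 len=2 : 55 e2
query mem[0x02]=0xe2, mem[0x15]=0x55, mem[0x28]=0x67, mem[0x01]=0x55, mem[0x1c]=0x3c

MEM[0x02,0x15,0x28,0x01,0x1c] = e2 55 67 55 3c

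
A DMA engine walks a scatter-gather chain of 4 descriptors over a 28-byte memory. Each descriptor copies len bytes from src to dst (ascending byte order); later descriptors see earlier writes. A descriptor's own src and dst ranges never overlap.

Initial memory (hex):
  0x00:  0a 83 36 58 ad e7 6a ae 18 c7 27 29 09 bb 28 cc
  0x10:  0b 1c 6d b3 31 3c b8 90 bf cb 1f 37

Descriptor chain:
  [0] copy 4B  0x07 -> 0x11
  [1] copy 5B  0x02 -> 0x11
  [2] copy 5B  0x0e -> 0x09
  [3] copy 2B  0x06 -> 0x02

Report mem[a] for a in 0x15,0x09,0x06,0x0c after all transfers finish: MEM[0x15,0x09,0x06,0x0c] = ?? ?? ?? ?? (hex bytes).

D0: mem[0x11..0x14] <- [ae 18 c7 27]
D1: mem[0x11..0x15] <- [36 58 ad e7 6a]
D2: mem[0x09..0x0d] <- [28 cc 0b 36 58]
D3: mem[0x02..0x03] <- [6a ae]
query mem[0x15]=0x6a, mem[0x09]=0x28, mem[0x06]=0x6a, mem[0x0c]=0x36

MEM[0x15,0x09,0x06,0x0c] = 6a 28 6a 36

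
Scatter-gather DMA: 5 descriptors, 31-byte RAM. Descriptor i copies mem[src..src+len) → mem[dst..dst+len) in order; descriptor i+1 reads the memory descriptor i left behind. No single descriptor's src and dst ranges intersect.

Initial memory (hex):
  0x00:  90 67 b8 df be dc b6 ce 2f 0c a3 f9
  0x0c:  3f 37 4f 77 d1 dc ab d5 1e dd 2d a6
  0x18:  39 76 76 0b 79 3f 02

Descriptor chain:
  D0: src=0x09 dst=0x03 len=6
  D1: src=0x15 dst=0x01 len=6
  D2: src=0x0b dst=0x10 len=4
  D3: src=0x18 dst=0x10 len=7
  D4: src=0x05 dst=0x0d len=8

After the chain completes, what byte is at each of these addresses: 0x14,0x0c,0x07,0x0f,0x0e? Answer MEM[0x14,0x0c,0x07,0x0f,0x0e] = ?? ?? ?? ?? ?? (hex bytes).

MEM[0x14,0x0c,0x07,0x0f,0x0e] = 3f 3f 37 37 76

#0 dst[0x03+6] := {0x0c,0xa3,0xf9,0x3f,0x37,0x4f}
#1 dst[0x01+6] := {0xdd,0x2d,0xa6,0x39,0x76,0x76}
#2 dst[0x10+4] := {0xf9,0x3f,0x37,0x4f}
#3 dst[0x10+7] := {0x39,0x76,0x76,0x0b,0x79,0x3f,0x02}
#4 dst[0x0d+8] := {0x76,0x76,0x37,0x4f,0x0c,0xa3,0xf9,0x3f}
query mem[0x14]=0x3f, mem[0x0c]=0x3f, mem[0x07]=0x37, mem[0x0f]=0x37, mem[0x0e]=0x76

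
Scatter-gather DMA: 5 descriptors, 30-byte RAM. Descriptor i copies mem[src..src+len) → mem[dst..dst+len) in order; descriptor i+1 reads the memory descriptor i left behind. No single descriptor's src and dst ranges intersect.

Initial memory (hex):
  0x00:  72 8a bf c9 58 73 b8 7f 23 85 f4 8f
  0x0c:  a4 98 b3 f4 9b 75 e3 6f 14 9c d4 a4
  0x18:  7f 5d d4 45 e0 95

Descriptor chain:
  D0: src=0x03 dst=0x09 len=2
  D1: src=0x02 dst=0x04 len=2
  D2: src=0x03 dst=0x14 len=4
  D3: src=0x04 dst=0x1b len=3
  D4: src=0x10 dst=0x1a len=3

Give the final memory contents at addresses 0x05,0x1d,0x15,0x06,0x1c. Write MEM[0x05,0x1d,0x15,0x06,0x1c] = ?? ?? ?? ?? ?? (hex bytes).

D0: mem[0x09..0x0a] <- [c9 58]
D1: mem[0x04..0x05] <- [bf c9]
D2: mem[0x14..0x17] <- [c9 bf c9 b8]
D3: mem[0x1b..0x1d] <- [bf c9 b8]
D4: mem[0x1a..0x1c] <- [9b 75 e3]
query mem[0x05]=0xc9, mem[0x1d]=0xb8, mem[0x15]=0xbf, mem[0x06]=0xb8, mem[0x1c]=0xe3

MEM[0x05,0x1d,0x15,0x06,0x1c] = c9 b8 bf b8 e3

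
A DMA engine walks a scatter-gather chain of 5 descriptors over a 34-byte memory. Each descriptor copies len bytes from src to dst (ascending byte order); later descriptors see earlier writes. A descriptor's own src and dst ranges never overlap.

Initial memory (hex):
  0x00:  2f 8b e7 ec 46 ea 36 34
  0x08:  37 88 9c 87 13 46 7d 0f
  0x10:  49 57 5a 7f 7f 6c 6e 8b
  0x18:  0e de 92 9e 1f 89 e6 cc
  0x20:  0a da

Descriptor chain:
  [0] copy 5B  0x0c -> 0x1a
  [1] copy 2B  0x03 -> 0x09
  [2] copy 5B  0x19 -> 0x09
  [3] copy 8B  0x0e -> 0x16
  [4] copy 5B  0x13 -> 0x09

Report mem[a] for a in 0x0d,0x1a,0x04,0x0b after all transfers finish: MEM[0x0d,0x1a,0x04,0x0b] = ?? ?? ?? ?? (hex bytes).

MEM[0x0d,0x1a,0x04,0x0b] = 0f 5a 46 6c

  after D0: wrote 5B at 0x1a = 13467d0f49
  after D1: wrote 2B at 0x09 = ec46
  after D2: wrote 5B at 0x09 = de13467d0f
  after D3: wrote 8B at 0x16 = 7d0f49575a7f7f6c
  after D4: wrote 5B at 0x09 = 7f7f6c7d0f
query mem[0x0d]=0x0f, mem[0x1a]=0x5a, mem[0x04]=0x46, mem[0x0b]=0x6c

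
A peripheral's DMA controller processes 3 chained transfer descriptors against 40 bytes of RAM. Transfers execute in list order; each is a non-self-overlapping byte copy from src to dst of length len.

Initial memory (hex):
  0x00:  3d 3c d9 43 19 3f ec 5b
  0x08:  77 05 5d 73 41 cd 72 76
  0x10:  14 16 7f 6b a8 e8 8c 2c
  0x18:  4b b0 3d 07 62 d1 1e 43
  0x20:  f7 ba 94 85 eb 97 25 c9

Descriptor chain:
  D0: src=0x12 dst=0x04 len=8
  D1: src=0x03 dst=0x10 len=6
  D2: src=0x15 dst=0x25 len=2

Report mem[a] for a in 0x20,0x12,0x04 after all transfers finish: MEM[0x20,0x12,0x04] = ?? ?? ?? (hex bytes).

#0 dst[0x04+8] := {0x7f,0x6b,0xa8,0xe8,0x8c,0x2c,0x4b,0xb0}
#1 dst[0x10+6] := {0x43,0x7f,0x6b,0xa8,0xe8,0x8c}
#2 dst[0x25+2] := {0x8c,0x8c}
query mem[0x20]=0xf7, mem[0x12]=0x6b, mem[0x04]=0x7f

MEM[0x20,0x12,0x04] = f7 6b 7f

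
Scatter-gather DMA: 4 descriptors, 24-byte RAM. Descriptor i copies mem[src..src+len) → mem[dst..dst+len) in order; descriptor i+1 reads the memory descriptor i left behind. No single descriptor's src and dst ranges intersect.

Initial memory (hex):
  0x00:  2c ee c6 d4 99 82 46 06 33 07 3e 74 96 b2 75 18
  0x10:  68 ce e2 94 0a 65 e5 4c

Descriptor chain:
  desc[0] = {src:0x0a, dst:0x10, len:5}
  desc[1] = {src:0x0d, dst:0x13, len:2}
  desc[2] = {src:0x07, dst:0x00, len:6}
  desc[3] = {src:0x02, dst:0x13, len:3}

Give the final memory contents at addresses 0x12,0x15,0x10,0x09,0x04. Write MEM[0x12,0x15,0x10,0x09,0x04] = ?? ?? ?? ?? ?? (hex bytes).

#0 dst[0x10+5] := {0x3e,0x74,0x96,0xb2,0x75}
#1 dst[0x13+2] := {0xb2,0x75}
#2 dst[0x00+6] := {0x06,0x33,0x07,0x3e,0x74,0x96}
#3 dst[0x13+3] := {0x07,0x3e,0x74}
query mem[0x12]=0x96, mem[0x15]=0x74, mem[0x10]=0x3e, mem[0x09]=0x07, mem[0x04]=0x74

MEM[0x12,0x15,0x10,0x09,0x04] = 96 74 3e 07 74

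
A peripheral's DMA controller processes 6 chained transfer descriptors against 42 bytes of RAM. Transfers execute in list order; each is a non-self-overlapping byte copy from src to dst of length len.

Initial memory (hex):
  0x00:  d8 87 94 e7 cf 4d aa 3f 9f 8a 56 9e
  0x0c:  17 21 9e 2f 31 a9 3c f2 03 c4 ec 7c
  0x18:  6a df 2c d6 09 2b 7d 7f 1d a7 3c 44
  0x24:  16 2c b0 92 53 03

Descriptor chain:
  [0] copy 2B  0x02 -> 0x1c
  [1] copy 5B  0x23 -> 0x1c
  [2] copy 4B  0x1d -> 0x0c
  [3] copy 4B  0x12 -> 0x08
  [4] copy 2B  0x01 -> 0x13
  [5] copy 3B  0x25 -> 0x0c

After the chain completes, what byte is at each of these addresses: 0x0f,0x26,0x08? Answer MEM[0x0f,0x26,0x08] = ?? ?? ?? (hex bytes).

D0: mem[0x1c..0x1d] <- [94 e7]
D1: mem[0x1c..0x20] <- [44 16 2c b0 92]
D2: mem[0x0c..0x0f] <- [16 2c b0 92]
D3: mem[0x08..0x0b] <- [3c f2 03 c4]
D4: mem[0x13..0x14] <- [87 94]
D5: mem[0x0c..0x0e] <- [2c b0 92]
query mem[0x0f]=0x92, mem[0x26]=0xb0, mem[0x08]=0x3c

MEM[0x0f,0x26,0x08] = 92 b0 3c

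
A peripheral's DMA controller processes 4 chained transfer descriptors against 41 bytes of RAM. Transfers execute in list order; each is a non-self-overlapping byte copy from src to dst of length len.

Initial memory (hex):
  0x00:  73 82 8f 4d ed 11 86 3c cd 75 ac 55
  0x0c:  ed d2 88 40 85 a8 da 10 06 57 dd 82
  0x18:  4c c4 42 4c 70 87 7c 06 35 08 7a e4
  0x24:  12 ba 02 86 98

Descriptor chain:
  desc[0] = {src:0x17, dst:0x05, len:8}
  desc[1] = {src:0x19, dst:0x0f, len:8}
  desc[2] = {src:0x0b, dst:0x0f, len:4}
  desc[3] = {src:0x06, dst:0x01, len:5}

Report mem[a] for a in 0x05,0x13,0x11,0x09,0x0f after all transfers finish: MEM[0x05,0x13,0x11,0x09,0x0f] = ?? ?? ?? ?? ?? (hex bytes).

#0 dst[0x05+8] := {0x82,0x4c,0xc4,0x42,0x4c,0x70,0x87,0x7c}
#1 dst[0x0f+8] := {0xc4,0x42,0x4c,0x70,0x87,0x7c,0x06,0x35}
#2 dst[0x0f+4] := {0x87,0x7c,0xd2,0x88}
#3 dst[0x01+5] := {0x4c,0xc4,0x42,0x4c,0x70}
query mem[0x05]=0x70, mem[0x13]=0x87, mem[0x11]=0xd2, mem[0x09]=0x4c, mem[0x0f]=0x87

MEM[0x05,0x13,0x11,0x09,0x0f] = 70 87 d2 4c 87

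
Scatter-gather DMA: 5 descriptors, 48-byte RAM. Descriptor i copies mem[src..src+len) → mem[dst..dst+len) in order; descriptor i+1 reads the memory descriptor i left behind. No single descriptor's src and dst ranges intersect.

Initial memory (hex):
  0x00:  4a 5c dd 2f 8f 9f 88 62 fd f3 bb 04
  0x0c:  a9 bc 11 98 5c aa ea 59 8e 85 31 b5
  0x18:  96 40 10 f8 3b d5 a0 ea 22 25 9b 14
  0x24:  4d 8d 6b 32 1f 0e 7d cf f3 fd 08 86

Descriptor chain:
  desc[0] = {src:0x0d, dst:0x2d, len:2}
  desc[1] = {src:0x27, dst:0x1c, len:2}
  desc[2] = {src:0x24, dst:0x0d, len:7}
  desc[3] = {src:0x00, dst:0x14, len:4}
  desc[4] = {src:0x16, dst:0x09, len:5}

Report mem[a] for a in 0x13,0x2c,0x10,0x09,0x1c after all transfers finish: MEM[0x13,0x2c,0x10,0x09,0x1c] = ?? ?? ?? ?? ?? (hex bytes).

[0] 0x0d->0x2d len=2 : bc 11
[1] 0x27->0x1c len=2 : 32 1f
[2] 0x24->0x0d len=7 : 4d 8d 6b 32 1f 0e 7d
[3] 0x00->0x14 len=4 : 4a 5c dd 2f
[4] 0x16->0x09 len=5 : dd 2f 96 40 10
query mem[0x13]=0x7d, mem[0x2c]=0xf3, mem[0x10]=0x32, mem[0x09]=0xdd, mem[0x1c]=0x32

MEM[0x13,0x2c,0x10,0x09,0x1c] = 7d f3 32 dd 32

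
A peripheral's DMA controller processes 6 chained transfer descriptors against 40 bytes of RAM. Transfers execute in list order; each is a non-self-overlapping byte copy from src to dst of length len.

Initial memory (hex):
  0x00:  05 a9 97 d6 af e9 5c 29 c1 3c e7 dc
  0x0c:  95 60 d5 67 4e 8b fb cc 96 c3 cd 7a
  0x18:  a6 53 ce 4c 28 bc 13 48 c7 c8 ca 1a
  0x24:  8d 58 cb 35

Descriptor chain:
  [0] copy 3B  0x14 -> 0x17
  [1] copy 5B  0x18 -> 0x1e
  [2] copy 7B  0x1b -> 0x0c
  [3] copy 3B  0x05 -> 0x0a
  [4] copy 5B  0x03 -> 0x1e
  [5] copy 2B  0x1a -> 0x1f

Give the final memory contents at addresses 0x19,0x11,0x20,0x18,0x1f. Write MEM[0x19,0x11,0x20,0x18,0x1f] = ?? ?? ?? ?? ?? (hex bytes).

MEM[0x19,0x11,0x20,0x18,0x1f] = cd ce 4c c3 ce

  after D0: wrote 3B at 0x17 = 96c3cd
  after D1: wrote 5B at 0x1e = c3cdce4c28
  after D2: wrote 7B at 0x0c = 4c28bcc3cdce4c
  after D3: wrote 3B at 0x0a = e95c29
  after D4: wrote 5B at 0x1e = d6afe95c29
  after D5: wrote 2B at 0x1f = ce4c
query mem[0x19]=0xcd, mem[0x11]=0xce, mem[0x20]=0x4c, mem[0x18]=0xc3, mem[0x1f]=0xce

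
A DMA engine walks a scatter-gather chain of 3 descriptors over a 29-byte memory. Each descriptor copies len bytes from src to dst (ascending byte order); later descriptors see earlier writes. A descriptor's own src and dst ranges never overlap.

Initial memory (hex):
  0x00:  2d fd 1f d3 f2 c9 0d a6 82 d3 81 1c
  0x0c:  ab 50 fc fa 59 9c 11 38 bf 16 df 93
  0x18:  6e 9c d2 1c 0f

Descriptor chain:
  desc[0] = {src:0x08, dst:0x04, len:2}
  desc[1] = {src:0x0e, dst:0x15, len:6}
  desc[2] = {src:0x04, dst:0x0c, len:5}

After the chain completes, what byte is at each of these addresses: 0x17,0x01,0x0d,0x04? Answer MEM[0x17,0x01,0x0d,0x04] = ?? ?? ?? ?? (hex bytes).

MEM[0x17,0x01,0x0d,0x04] = 59 fd d3 82

[0] 0x08->0x04 len=2 : 82 d3
[1] 0x0e->0x15 len=6 : fc fa 59 9c 11 38
[2] 0x04->0x0c len=5 : 82 d3 0d a6 82
query mem[0x17]=0x59, mem[0x01]=0xfd, mem[0x0d]=0xd3, mem[0x04]=0x82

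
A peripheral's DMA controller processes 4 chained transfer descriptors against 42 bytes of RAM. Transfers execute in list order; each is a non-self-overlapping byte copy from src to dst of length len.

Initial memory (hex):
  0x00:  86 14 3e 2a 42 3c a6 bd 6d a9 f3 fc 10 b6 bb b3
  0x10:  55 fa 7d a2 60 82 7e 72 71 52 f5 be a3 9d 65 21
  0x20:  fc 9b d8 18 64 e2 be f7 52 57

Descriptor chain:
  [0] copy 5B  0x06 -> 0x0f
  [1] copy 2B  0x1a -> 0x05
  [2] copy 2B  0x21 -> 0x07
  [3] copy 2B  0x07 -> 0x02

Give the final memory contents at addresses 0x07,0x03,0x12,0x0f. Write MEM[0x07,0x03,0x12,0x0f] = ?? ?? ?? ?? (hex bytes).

MEM[0x07,0x03,0x12,0x0f] = 9b d8 a9 a6

  after D0: wrote 5B at 0x0f = a6bd6da9f3
  after D1: wrote 2B at 0x05 = f5be
  after D2: wrote 2B at 0x07 = 9bd8
  after D3: wrote 2B at 0x02 = 9bd8
query mem[0x07]=0x9b, mem[0x03]=0xd8, mem[0x12]=0xa9, mem[0x0f]=0xa6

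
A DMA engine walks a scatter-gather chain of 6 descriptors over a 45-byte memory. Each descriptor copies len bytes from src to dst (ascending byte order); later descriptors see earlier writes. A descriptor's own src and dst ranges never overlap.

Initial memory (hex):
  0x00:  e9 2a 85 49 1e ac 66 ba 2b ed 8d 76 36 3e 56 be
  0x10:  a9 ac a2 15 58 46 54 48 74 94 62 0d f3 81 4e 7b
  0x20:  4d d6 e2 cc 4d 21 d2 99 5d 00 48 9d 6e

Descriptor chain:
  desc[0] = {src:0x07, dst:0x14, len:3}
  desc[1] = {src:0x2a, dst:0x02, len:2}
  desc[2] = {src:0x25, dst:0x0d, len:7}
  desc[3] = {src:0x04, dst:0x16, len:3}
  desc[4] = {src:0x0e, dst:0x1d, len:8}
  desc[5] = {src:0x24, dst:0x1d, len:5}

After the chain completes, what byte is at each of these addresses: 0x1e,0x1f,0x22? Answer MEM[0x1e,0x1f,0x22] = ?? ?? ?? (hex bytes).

MEM[0x1e,0x1f,0x22] = 21 d2 9d

  after D0: wrote 3B at 0x14 = ba2bed
  after D1: wrote 2B at 0x02 = 489d
  after D2: wrote 7B at 0x0d = 21d2995d00489d
  after D3: wrote 3B at 0x16 = 1eac66
  after D4: wrote 8B at 0x1d = d2995d00489dba2b
  after D5: wrote 5B at 0x1d = 2b21d2995d
query mem[0x1e]=0x21, mem[0x1f]=0xd2, mem[0x22]=0x9d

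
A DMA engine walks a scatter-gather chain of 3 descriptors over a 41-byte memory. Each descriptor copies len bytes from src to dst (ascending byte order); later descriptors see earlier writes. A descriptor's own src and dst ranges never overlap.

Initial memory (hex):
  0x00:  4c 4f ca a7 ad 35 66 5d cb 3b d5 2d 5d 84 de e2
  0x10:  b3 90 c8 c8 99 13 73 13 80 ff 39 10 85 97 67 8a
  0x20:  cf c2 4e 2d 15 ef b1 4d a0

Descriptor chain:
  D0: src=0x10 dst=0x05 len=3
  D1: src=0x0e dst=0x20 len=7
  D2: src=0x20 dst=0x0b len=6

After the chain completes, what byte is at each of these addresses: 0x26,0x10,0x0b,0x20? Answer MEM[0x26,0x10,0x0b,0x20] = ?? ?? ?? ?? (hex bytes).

[0] 0x10->0x05 len=3 : b3 90 c8
[1] 0x0e->0x20 len=7 : de e2 b3 90 c8 c8 99
[2] 0x20->0x0b len=6 : de e2 b3 90 c8 c8
query mem[0x26]=0x99, mem[0x10]=0xc8, mem[0x0b]=0xde, mem[0x20]=0xde

MEM[0x26,0x10,0x0b,0x20] = 99 c8 de de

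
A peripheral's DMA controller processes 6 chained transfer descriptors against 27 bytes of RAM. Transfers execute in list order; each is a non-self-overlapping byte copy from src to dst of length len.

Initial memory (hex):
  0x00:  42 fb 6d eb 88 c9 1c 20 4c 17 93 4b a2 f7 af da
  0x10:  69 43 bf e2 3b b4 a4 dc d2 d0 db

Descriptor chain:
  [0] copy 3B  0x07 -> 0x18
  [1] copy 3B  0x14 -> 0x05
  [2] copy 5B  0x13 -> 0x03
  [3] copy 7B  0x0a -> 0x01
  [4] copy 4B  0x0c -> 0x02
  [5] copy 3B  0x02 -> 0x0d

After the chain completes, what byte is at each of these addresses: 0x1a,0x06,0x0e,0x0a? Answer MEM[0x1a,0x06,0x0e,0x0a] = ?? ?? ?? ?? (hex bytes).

MEM[0x1a,0x06,0x0e,0x0a] = 17 da f7 93

[0] 0x07->0x18 len=3 : 20 4c 17
[1] 0x14->0x05 len=3 : 3b b4 a4
[2] 0x13->0x03 len=5 : e2 3b b4 a4 dc
[3] 0x0a->0x01 len=7 : 93 4b a2 f7 af da 69
[4] 0x0c->0x02 len=4 : a2 f7 af da
[5] 0x02->0x0d len=3 : a2 f7 af
query mem[0x1a]=0x17, mem[0x06]=0xda, mem[0x0e]=0xf7, mem[0x0a]=0x93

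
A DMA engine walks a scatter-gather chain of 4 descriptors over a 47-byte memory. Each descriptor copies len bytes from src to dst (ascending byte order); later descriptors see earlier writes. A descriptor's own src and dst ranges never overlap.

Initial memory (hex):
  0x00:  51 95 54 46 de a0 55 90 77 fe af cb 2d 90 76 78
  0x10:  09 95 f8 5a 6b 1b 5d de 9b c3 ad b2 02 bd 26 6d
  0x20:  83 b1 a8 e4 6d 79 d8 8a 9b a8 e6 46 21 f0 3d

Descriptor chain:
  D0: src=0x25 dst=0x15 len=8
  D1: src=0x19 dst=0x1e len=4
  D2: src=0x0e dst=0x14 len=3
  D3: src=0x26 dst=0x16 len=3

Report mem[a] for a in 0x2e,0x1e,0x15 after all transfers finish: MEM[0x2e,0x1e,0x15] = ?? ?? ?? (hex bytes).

MEM[0x2e,0x1e,0x15] = 3d a8 78

D0: mem[0x15..0x1c] <- [79 d8 8a 9b a8 e6 46 21]
D1: mem[0x1e..0x21] <- [a8 e6 46 21]
D2: mem[0x14..0x16] <- [76 78 09]
D3: mem[0x16..0x18] <- [d8 8a 9b]
query mem[0x2e]=0x3d, mem[0x1e]=0xa8, mem[0x15]=0x78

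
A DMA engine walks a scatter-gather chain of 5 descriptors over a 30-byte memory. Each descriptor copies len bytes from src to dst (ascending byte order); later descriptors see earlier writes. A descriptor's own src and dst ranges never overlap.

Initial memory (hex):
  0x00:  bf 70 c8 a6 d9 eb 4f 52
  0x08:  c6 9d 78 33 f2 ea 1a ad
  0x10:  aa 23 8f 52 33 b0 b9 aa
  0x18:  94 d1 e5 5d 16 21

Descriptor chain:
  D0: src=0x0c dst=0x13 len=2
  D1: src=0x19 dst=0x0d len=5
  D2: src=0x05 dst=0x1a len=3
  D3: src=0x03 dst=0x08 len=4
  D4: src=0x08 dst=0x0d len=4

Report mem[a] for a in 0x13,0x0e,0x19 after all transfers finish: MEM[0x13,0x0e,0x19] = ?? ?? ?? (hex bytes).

MEM[0x13,0x0e,0x19] = f2 d9 d1

#0 dst[0x13+2] := {0xf2,0xea}
#1 dst[0x0d+5] := {0xd1,0xe5,0x5d,0x16,0x21}
#2 dst[0x1a+3] := {0xeb,0x4f,0x52}
#3 dst[0x08+4] := {0xa6,0xd9,0xeb,0x4f}
#4 dst[0x0d+4] := {0xa6,0xd9,0xeb,0x4f}
query mem[0x13]=0xf2, mem[0x0e]=0xd9, mem[0x19]=0xd1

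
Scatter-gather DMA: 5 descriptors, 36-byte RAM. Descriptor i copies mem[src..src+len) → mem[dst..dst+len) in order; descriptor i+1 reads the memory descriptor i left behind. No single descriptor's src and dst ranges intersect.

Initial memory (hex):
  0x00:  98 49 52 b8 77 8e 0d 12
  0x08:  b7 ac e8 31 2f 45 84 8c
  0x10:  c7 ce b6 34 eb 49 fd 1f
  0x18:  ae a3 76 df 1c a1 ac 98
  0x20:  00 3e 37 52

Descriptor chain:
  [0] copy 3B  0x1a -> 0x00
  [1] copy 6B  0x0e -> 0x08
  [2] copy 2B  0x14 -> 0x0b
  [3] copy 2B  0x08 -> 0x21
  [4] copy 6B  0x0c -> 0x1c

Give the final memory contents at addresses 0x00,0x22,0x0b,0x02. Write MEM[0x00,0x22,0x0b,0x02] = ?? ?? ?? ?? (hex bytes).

MEM[0x00,0x22,0x0b,0x02] = 76 8c eb 1c

[0] 0x1a->0x00 len=3 : 76 df 1c
[1] 0x0e->0x08 len=6 : 84 8c c7 ce b6 34
[2] 0x14->0x0b len=2 : eb 49
[3] 0x08->0x21 len=2 : 84 8c
[4] 0x0c->0x1c len=6 : 49 34 84 8c c7 ce
query mem[0x00]=0x76, mem[0x22]=0x8c, mem[0x0b]=0xeb, mem[0x02]=0x1c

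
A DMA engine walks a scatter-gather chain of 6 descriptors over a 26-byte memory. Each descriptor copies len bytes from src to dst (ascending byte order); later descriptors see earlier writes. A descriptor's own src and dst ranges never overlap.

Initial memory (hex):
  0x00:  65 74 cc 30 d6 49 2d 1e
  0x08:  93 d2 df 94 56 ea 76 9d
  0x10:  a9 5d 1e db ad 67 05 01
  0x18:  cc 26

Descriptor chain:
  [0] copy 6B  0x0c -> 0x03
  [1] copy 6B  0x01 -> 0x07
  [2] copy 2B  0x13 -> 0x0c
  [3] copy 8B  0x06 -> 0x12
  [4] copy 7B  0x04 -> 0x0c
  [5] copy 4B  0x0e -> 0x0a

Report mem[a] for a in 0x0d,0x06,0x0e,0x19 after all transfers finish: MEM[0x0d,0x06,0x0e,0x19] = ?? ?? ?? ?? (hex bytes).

MEM[0x0d,0x06,0x0e,0x19] = 56 9d 9d ad

[0] 0x0c->0x03 len=6 : 56 ea 76 9d a9 5d
[1] 0x01->0x07 len=6 : 74 cc 56 ea 76 9d
[2] 0x13->0x0c len=2 : db ad
[3] 0x06->0x12 len=8 : 9d 74 cc 56 ea 76 db ad
[4] 0x04->0x0c len=7 : ea 76 9d 74 cc 56 ea
[5] 0x0e->0x0a len=4 : 9d 74 cc 56
query mem[0x0d]=0x56, mem[0x06]=0x9d, mem[0x0e]=0x9d, mem[0x19]=0xad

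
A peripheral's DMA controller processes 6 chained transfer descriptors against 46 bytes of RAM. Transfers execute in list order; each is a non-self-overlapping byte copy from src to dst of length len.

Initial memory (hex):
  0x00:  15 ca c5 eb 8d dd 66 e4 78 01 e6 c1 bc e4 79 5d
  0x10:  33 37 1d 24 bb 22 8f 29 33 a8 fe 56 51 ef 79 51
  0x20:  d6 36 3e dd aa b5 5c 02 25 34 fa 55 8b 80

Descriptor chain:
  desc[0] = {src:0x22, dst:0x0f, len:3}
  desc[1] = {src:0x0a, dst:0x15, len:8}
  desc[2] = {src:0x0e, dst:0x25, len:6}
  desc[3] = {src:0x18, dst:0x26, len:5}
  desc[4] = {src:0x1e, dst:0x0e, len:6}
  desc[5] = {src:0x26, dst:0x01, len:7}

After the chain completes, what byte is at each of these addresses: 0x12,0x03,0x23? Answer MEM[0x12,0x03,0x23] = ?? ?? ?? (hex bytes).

#0 dst[0x0f+3] := {0x3e,0xdd,0xaa}
#1 dst[0x15+8] := {0xe6,0xc1,0xbc,0xe4,0x79,0x3e,0xdd,0xaa}
#2 dst[0x25+6] := {0x79,0x3e,0xdd,0xaa,0x1d,0x24}
#3 dst[0x26+5] := {0xe4,0x79,0x3e,0xdd,0xaa}
#4 dst[0x0e+6] := {0x79,0x51,0xd6,0x36,0x3e,0xdd}
#5 dst[0x01+7] := {0xe4,0x79,0x3e,0xdd,0xaa,0x55,0x8b}
query mem[0x12]=0x3e, mem[0x03]=0x3e, mem[0x23]=0xdd

MEM[0x12,0x03,0x23] = 3e 3e dd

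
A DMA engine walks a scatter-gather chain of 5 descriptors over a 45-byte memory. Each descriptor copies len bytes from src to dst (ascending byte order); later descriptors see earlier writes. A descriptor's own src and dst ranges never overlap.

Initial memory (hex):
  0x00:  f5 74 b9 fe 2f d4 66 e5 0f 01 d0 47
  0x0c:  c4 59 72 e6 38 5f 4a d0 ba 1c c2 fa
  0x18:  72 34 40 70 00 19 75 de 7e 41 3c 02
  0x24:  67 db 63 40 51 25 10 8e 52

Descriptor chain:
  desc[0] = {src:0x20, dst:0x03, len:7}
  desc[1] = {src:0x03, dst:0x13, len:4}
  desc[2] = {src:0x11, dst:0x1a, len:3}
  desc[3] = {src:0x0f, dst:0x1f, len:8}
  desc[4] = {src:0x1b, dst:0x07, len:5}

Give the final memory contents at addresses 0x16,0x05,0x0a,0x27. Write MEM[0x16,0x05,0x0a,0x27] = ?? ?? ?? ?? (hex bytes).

MEM[0x16,0x05,0x0a,0x27] = 02 3c 75 40

D0: mem[0x03..0x09] <- [7e 41 3c 02 67 db 63]
D1: mem[0x13..0x16] <- [7e 41 3c 02]
D2: mem[0x1a..0x1c] <- [5f 4a 7e]
D3: mem[0x1f..0x26] <- [e6 38 5f 4a 7e 41 3c 02]
D4: mem[0x07..0x0b] <- [4a 7e 19 75 e6]
query mem[0x16]=0x02, mem[0x05]=0x3c, mem[0x0a]=0x75, mem[0x27]=0x40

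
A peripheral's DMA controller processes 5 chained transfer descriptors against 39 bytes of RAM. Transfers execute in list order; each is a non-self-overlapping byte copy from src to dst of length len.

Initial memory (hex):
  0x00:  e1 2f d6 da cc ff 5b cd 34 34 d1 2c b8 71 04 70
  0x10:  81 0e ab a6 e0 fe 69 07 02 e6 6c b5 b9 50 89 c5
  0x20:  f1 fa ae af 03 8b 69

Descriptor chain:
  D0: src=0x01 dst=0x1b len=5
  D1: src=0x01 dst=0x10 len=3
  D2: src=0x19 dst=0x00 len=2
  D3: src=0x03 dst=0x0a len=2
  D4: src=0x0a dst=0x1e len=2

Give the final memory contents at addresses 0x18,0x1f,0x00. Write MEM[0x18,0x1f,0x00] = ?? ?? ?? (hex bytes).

#0 dst[0x1b+5] := {0x2f,0xd6,0xda,0xcc,0xff}
#1 dst[0x10+3] := {0x2f,0xd6,0xda}
#2 dst[0x00+2] := {0xe6,0x6c}
#3 dst[0x0a+2] := {0xda,0xcc}
#4 dst[0x1e+2] := {0xda,0xcc}
query mem[0x18]=0x02, mem[0x1f]=0xcc, mem[0x00]=0xe6

MEM[0x18,0x1f,0x00] = 02 cc e6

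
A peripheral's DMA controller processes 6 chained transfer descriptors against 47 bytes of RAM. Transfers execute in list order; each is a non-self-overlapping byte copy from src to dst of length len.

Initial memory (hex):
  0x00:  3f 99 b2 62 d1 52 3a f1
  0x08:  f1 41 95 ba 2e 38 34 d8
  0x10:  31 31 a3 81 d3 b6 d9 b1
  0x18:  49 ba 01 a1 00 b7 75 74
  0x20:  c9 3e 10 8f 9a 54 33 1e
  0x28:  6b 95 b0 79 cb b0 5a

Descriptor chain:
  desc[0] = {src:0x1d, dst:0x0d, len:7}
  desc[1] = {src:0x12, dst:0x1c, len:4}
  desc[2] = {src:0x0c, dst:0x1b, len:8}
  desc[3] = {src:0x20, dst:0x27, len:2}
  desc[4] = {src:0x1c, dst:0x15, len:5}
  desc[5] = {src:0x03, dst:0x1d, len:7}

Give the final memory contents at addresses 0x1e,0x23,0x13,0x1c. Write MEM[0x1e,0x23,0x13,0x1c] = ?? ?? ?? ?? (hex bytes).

[0] 0x1d->0x0d len=7 : b7 75 74 c9 3e 10 8f
[1] 0x12->0x1c len=4 : 10 8f d3 b6
[2] 0x0c->0x1b len=8 : 2e b7 75 74 c9 3e 10 8f
[3] 0x20->0x27 len=2 : 3e 10
[4] 0x1c->0x15 len=5 : b7 75 74 c9 3e
[5] 0x03->0x1d len=7 : 62 d1 52 3a f1 f1 41
query mem[0x1e]=0xd1, mem[0x23]=0x41, mem[0x13]=0x8f, mem[0x1c]=0xb7

MEM[0x1e,0x23,0x13,0x1c] = d1 41 8f b7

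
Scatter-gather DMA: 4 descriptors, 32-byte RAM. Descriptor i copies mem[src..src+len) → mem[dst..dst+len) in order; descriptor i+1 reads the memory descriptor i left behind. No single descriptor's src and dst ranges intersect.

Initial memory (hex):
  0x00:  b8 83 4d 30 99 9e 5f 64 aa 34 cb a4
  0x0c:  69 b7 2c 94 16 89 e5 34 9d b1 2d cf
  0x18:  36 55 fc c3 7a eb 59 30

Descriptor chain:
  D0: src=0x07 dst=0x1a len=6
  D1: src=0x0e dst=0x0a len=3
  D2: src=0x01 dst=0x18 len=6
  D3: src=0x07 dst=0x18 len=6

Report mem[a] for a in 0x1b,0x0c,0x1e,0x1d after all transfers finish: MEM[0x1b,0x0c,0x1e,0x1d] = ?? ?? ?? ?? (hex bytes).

MEM[0x1b,0x0c,0x1e,0x1d] = 2c 16 a4 16

  after D0: wrote 6B at 0x1a = 64aa34cba469
  after D1: wrote 3B at 0x0a = 2c9416
  after D2: wrote 6B at 0x18 = 834d30999e5f
  after D3: wrote 6B at 0x18 = 64aa342c9416
query mem[0x1b]=0x2c, mem[0x0c]=0x16, mem[0x1e]=0xa4, mem[0x1d]=0x16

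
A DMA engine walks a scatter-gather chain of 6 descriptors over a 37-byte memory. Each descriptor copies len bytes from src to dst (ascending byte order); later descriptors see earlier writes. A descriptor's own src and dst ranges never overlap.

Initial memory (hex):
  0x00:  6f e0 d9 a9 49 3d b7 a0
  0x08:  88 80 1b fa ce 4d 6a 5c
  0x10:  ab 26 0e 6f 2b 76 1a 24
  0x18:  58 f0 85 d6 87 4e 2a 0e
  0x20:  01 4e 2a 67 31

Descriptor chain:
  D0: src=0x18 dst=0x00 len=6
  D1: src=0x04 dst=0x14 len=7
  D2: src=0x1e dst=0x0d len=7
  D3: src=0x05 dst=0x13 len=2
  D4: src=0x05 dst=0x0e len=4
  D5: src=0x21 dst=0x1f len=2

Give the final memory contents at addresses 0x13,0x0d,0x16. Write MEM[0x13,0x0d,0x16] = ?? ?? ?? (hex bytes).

MEM[0x13,0x0d,0x16] = 4e 2a b7

  after D0: wrote 6B at 0x00 = 58f085d6874e
  after D1: wrote 7B at 0x14 = 874eb7a088801b
  after D2: wrote 7B at 0x0d = 2a0e014e2a6731
  after D3: wrote 2B at 0x13 = 4eb7
  after D4: wrote 4B at 0x0e = 4eb7a088
  after D5: wrote 2B at 0x1f = 4e2a
query mem[0x13]=0x4e, mem[0x0d]=0x2a, mem[0x16]=0xb7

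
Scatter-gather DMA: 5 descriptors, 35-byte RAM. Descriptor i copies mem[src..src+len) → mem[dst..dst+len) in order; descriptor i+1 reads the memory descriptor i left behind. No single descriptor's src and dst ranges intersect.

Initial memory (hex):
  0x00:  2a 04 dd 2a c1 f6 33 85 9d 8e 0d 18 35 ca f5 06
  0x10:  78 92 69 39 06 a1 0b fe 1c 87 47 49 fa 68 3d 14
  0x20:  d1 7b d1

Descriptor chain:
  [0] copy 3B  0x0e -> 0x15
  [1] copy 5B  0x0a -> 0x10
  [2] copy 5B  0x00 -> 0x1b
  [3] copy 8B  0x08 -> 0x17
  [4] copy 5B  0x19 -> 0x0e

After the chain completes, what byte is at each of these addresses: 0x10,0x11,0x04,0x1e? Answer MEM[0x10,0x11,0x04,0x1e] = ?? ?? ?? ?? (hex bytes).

MEM[0x10,0x11,0x04,0x1e] = 35 ca c1 06

D0: mem[0x15..0x17] <- [f5 06 78]
D1: mem[0x10..0x14] <- [0d 18 35 ca f5]
D2: mem[0x1b..0x1f] <- [2a 04 dd 2a c1]
D3: mem[0x17..0x1e] <- [9d 8e 0d 18 35 ca f5 06]
D4: mem[0x0e..0x12] <- [0d 18 35 ca f5]
query mem[0x10]=0x35, mem[0x11]=0xca, mem[0x04]=0xc1, mem[0x1e]=0x06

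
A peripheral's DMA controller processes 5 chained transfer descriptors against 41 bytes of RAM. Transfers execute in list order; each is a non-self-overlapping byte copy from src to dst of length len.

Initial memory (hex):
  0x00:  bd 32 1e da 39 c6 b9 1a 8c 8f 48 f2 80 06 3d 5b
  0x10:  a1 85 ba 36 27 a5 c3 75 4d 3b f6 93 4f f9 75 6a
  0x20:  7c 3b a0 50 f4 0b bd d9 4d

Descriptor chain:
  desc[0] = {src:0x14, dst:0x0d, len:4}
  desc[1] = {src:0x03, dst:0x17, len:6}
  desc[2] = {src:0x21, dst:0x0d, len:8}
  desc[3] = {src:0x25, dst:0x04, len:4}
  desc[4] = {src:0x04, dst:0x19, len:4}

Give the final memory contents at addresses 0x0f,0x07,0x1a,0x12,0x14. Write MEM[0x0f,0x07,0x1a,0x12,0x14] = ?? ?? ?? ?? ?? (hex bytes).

#0 dst[0x0d+4] := {0x27,0xa5,0xc3,0x75}
#1 dst[0x17+6] := {0xda,0x39,0xc6,0xb9,0x1a,0x8c}
#2 dst[0x0d+8] := {0x3b,0xa0,0x50,0xf4,0x0b,0xbd,0xd9,0x4d}
#3 dst[0x04+4] := {0x0b,0xbd,0xd9,0x4d}
#4 dst[0x19+4] := {0x0b,0xbd,0xd9,0x4d}
query mem[0x0f]=0x50, mem[0x07]=0x4d, mem[0x1a]=0xbd, mem[0x12]=0xbd, mem[0x14]=0x4d

MEM[0x0f,0x07,0x1a,0x12,0x14] = 50 4d bd bd 4d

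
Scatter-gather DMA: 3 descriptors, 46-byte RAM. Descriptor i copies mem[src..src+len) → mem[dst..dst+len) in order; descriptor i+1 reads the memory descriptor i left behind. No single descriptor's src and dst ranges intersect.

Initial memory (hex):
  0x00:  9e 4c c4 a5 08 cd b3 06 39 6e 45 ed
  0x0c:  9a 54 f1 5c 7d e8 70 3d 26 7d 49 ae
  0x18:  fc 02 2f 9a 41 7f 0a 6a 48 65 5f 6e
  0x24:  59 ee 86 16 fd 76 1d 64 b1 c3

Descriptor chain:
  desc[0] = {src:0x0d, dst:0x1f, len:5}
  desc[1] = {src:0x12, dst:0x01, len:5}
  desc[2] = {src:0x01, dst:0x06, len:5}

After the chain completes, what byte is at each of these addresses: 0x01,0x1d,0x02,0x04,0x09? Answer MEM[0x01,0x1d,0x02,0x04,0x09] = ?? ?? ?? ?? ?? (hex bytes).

MEM[0x01,0x1d,0x02,0x04,0x09] = 70 7f 3d 7d 7d

  after D0: wrote 5B at 0x1f = 54f15c7de8
  after D1: wrote 5B at 0x01 = 703d267d49
  after D2: wrote 5B at 0x06 = 703d267d49
query mem[0x01]=0x70, mem[0x1d]=0x7f, mem[0x02]=0x3d, mem[0x04]=0x7d, mem[0x09]=0x7d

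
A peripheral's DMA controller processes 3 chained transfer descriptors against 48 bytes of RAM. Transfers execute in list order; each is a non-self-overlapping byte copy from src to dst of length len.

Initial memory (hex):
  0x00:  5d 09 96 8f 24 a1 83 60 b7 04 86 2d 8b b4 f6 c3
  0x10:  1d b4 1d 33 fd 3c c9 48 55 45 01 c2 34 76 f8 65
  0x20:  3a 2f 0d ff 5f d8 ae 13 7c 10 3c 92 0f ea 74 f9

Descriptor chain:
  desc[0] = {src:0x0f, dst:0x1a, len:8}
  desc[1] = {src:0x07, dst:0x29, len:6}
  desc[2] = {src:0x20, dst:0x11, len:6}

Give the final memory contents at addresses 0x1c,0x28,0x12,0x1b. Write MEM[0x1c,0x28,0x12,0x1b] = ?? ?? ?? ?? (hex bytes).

[0] 0x0f->0x1a len=8 : c3 1d b4 1d 33 fd 3c c9
[1] 0x07->0x29 len=6 : 60 b7 04 86 2d 8b
[2] 0x20->0x11 len=6 : 3c c9 0d ff 5f d8
query mem[0x1c]=0xb4, mem[0x28]=0x7c, mem[0x12]=0xc9, mem[0x1b]=0x1d

MEM[0x1c,0x28,0x12,0x1b] = b4 7c c9 1d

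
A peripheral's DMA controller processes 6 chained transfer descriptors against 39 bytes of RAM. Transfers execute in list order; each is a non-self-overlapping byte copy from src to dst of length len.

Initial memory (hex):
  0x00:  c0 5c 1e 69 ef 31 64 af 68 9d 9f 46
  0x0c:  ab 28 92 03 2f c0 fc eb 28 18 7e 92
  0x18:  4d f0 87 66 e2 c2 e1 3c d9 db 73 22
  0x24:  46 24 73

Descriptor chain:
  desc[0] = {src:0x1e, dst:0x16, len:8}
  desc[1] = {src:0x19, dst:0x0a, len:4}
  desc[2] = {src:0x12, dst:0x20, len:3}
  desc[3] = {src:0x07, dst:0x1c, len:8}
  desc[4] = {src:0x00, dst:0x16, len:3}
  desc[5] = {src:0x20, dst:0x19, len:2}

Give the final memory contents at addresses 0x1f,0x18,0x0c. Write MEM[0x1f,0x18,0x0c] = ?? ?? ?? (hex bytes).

MEM[0x1f,0x18,0x0c] = db 1e 22

[0] 0x1e->0x16 len=8 : e1 3c d9 db 73 22 46 24
[1] 0x19->0x0a len=4 : db 73 22 46
[2] 0x12->0x20 len=3 : fc eb 28
[3] 0x07->0x1c len=8 : af 68 9d db 73 22 46 92
[4] 0x00->0x16 len=3 : c0 5c 1e
[5] 0x20->0x19 len=2 : 73 22
query mem[0x1f]=0xdb, mem[0x18]=0x1e, mem[0x0c]=0x22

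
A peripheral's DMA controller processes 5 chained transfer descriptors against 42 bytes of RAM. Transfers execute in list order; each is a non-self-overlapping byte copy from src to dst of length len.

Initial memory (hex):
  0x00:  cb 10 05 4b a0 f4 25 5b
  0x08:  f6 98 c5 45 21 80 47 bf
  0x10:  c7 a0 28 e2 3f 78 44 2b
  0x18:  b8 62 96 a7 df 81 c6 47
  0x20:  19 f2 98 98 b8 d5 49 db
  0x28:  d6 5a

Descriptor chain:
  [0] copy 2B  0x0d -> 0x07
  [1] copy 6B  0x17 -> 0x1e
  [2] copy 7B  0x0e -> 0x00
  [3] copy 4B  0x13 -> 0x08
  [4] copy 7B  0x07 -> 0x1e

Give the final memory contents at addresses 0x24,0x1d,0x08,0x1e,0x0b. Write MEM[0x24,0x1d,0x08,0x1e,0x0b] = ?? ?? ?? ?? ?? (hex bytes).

D0: mem[0x07..0x08] <- [80 47]
D1: mem[0x1e..0x23] <- [2b b8 62 96 a7 df]
D2: mem[0x00..0x06] <- [47 bf c7 a0 28 e2 3f]
D3: mem[0x08..0x0b] <- [e2 3f 78 44]
D4: mem[0x1e..0x24] <- [80 e2 3f 78 44 21 80]
query mem[0x24]=0x80, mem[0x1d]=0x81, mem[0x08]=0xe2, mem[0x1e]=0x80, mem[0x0b]=0x44

MEM[0x24,0x1d,0x08,0x1e,0x0b] = 80 81 e2 80 44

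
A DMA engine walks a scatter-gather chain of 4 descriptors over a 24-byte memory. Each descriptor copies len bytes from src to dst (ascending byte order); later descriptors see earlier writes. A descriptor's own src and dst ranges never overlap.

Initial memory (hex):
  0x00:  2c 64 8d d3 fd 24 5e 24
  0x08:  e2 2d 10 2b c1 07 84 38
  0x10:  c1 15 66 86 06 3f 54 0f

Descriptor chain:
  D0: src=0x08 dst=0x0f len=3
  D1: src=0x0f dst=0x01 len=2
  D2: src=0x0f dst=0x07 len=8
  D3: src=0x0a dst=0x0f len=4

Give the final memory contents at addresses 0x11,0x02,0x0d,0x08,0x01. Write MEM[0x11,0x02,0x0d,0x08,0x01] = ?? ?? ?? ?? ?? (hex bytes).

MEM[0x11,0x02,0x0d,0x08,0x01] = 06 2d 3f 2d e2

  after D0: wrote 3B at 0x0f = e22d10
  after D1: wrote 2B at 0x01 = e22d
  after D2: wrote 8B at 0x07 = e22d106686063f54
  after D3: wrote 4B at 0x0f = 6686063f
query mem[0x11]=0x06, mem[0x02]=0x2d, mem[0x0d]=0x3f, mem[0x08]=0x2d, mem[0x01]=0xe2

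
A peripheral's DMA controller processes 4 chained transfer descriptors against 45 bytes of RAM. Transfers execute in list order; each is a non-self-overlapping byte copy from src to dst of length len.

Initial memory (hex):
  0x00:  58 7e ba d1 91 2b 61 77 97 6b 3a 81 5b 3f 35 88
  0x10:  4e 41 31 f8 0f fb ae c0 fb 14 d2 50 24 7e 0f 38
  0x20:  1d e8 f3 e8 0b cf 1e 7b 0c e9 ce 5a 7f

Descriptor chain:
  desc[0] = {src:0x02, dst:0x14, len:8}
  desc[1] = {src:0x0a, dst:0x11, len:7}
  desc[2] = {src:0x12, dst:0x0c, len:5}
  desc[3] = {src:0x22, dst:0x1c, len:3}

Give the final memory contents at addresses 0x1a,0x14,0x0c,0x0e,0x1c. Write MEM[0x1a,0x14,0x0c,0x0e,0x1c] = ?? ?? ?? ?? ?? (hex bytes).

  after D0: wrote 8B at 0x14 = bad1912b6177976b
  after D1: wrote 7B at 0x11 = 3a815b3f35884e
  after D2: wrote 5B at 0x0c = 815b3f3588
  after D3: wrote 3B at 0x1c = f3e80b
query mem[0x1a]=0x97, mem[0x14]=0x3f, mem[0x0c]=0x81, mem[0x0e]=0x3f, mem[0x1c]=0xf3

MEM[0x1a,0x14,0x0c,0x0e,0x1c] = 97 3f 81 3f f3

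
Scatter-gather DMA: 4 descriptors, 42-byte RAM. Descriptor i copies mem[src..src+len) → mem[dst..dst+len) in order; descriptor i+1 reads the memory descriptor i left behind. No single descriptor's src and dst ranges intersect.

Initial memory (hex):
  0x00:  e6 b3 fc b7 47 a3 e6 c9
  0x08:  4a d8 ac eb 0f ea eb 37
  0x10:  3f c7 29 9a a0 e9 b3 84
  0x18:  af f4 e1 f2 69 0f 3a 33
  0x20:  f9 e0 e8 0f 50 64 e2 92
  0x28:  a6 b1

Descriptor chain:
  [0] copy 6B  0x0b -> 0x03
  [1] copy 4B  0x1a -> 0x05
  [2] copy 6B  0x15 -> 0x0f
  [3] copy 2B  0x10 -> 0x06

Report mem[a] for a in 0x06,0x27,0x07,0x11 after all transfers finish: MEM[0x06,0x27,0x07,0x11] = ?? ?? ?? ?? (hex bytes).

[0] 0x0b->0x03 len=6 : eb 0f ea eb 37 3f
[1] 0x1a->0x05 len=4 : e1 f2 69 0f
[2] 0x15->0x0f len=6 : e9 b3 84 af f4 e1
[3] 0x10->0x06 len=2 : b3 84
query mem[0x06]=0xb3, mem[0x27]=0x92, mem[0x07]=0x84, mem[0x11]=0x84

MEM[0x06,0x27,0x07,0x11] = b3 92 84 84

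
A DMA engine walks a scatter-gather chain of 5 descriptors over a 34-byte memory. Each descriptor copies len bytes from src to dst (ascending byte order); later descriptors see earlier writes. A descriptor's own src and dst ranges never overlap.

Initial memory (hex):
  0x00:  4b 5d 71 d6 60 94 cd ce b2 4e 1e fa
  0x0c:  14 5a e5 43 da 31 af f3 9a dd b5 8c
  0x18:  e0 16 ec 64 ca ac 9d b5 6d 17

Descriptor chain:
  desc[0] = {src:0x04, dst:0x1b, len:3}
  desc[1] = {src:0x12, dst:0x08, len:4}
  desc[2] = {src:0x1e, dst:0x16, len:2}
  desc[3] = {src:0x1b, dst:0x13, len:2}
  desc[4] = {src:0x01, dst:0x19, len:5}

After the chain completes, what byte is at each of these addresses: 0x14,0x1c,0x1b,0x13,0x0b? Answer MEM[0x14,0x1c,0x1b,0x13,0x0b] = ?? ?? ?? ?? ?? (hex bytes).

D0: mem[0x1b..0x1d] <- [60 94 cd]
D1: mem[0x08..0x0b] <- [af f3 9a dd]
D2: mem[0x16..0x17] <- [9d b5]
D3: mem[0x13..0x14] <- [60 94]
D4: mem[0x19..0x1d] <- [5d 71 d6 60 94]
query mem[0x14]=0x94, mem[0x1c]=0x60, mem[0x1b]=0xd6, mem[0x13]=0x60, mem[0x0b]=0xdd

MEM[0x14,0x1c,0x1b,0x13,0x0b] = 94 60 d6 60 dd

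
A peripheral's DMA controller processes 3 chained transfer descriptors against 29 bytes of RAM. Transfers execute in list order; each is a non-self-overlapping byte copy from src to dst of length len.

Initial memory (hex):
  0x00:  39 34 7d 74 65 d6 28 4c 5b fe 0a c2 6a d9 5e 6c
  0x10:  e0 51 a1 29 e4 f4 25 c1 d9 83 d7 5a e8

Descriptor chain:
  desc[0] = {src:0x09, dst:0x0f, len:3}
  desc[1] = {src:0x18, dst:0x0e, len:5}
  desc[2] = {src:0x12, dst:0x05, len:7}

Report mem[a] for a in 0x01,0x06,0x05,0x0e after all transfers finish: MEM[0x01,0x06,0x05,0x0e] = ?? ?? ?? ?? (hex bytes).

[0] 0x09->0x0f len=3 : fe 0a c2
[1] 0x18->0x0e len=5 : d9 83 d7 5a e8
[2] 0x12->0x05 len=7 : e8 29 e4 f4 25 c1 d9
query mem[0x01]=0x34, mem[0x06]=0x29, mem[0x05]=0xe8, mem[0x0e]=0xd9

MEM[0x01,0x06,0x05,0x0e] = 34 29 e8 d9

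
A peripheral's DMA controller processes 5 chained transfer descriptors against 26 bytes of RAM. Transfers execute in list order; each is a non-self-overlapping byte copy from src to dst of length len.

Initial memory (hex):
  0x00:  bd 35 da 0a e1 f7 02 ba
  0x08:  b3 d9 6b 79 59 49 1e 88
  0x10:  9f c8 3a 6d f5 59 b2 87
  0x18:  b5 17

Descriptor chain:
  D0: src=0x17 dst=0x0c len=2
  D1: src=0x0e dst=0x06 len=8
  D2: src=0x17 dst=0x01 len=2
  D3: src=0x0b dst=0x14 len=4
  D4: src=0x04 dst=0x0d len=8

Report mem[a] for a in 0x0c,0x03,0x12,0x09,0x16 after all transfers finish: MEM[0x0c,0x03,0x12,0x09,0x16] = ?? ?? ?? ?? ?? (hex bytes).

D0: mem[0x0c..0x0d] <- [87 b5]
D1: mem[0x06..0x0d] <- [1e 88 9f c8 3a 6d f5 59]
D2: mem[0x01..0x02] <- [87 b5]
D3: mem[0x14..0x17] <- [6d f5 59 1e]
D4: mem[0x0d..0x14] <- [e1 f7 1e 88 9f c8 3a 6d]
query mem[0x0c]=0xf5, mem[0x03]=0x0a, mem[0x12]=0xc8, mem[0x09]=0xc8, mem[0x16]=0x59

MEM[0x0c,0x03,0x12,0x09,0x16] = f5 0a c8 c8 59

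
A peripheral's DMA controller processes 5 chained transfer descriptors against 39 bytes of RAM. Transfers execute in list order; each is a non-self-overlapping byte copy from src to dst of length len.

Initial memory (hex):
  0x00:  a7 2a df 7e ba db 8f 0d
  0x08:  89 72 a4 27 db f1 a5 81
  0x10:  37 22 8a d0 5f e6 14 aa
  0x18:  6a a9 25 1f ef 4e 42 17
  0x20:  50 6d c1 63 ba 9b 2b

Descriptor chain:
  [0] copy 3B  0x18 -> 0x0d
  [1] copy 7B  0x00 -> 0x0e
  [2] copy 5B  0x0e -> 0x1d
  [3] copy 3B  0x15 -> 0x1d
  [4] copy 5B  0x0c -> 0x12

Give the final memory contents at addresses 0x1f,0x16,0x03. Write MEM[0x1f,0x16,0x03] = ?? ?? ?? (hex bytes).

MEM[0x1f,0x16,0x03] = aa df 7e

D0: mem[0x0d..0x0f] <- [6a a9 25]
D1: mem[0x0e..0x14] <- [a7 2a df 7e ba db 8f]
D2: mem[0x1d..0x21] <- [a7 2a df 7e ba]
D3: mem[0x1d..0x1f] <- [e6 14 aa]
D4: mem[0x12..0x16] <- [db 6a a7 2a df]
query mem[0x1f]=0xaa, mem[0x16]=0xdf, mem[0x03]=0x7e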